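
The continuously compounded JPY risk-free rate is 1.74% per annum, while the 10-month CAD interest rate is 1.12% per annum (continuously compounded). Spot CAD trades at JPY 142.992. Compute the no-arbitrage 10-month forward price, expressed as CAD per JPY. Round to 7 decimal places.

0.0069574

T = 10/12 years.
Growth of 1 JPY over T: e^(0.0174×10/12) = 1.0146056.
Growth of 1 CAD over T: e^(0.0112×10/12) = 1.009377.
So F = 142.992 × 1.0146056 / 1.009377 = 143.7327 (JPY/CAD).
Quoted the other way: 1/143.7327 = 0.0069574 CAD per JPY.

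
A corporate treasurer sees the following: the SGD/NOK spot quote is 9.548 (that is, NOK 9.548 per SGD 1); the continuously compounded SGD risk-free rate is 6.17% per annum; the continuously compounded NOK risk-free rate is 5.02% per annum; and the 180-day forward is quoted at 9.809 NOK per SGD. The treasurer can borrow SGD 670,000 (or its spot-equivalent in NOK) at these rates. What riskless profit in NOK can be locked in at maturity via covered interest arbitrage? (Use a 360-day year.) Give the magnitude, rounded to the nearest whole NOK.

NOK 218,176

T = 180/360 years.
Route A — deposit SGD, sell forward: 670,000 × 1.031330793 × 9.809 = NOK 6,777,936.91.
Route B — convert at spot, deposit NOK: 670,000 × 9.548 × 1.025417657 = NOK 6,559,760.82.
The quoted forward overvalues SGD, so borrow NOK, buy SGD at spot, deposit the SGD at 6.17%, and sell the proceeds forward at 9.809.
Profit = 6,777,936.91 − 6,559,760.82 = NOK 218,176.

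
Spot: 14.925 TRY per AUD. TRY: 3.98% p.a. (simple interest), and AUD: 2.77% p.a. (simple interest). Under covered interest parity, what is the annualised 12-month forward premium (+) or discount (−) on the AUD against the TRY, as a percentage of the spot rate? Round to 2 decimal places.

+1.18%

T = 1 year.
F = S · g_TRY/g_AUD = 14.925 × 1.039800/1.027700 = 15.100725.
Annualised premium = (F − S)/S × (1/T) = (15.100725 − 14.925)/14.925 ÷ 1 = 1.18%.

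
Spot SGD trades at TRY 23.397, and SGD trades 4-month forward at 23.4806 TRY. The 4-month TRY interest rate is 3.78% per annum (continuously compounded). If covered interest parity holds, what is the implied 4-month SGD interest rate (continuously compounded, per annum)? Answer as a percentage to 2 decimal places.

2.71%

T = 4/12 years.
By CIP, F/S equals the TRY-to-SGD growth ratio: 23.4806/23.397 = 1.0035731.
TRY growth factor: e^(0.0378×4/12) = 1.0126797.
That pins the SGD growth at 1.0090742.
Take logs: ln 1.0090742 / (4/12) = 0.027100, so 2.71%.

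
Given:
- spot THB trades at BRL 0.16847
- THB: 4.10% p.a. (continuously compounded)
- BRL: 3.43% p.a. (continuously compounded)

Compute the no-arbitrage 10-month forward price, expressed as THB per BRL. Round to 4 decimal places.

T = 10/12 years.
BRL growth factor: e^(0.0343×10/12) = 1.0289958.
Growth of 1 THB over T: e^(0.0410×10/12) = 1.0347571.
Forward (BRL per THB) = 0.16847 × 1.0289958 / 1.0347571 = 0.1675320.
Invert for THB per BRL: 1 / 0.1675320 = 5.9690.

5.9690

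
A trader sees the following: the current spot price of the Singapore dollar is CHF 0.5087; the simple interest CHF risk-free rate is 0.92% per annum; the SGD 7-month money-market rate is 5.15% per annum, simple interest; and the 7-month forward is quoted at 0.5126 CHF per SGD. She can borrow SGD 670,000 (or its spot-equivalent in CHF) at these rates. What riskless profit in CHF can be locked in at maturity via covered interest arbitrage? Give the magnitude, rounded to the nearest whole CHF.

CHF 11,101

T = 7/12 years.
Keep in SGD, deliver into the forward: 670,000·1.03004167·0.5126 = CHF 353,759.57.
Swap to CHF now, deposit: 670,000·0.5087·1.00536667 = CHF 342,658.12.
The quoted forward overvalues SGD, so borrow CHF, buy SGD at spot, deposit the SGD at 5.15%, and sell the proceeds forward at 0.5126.
Arbitrage profit = |353,759.57 − 342,658.12| = CHF 11,101.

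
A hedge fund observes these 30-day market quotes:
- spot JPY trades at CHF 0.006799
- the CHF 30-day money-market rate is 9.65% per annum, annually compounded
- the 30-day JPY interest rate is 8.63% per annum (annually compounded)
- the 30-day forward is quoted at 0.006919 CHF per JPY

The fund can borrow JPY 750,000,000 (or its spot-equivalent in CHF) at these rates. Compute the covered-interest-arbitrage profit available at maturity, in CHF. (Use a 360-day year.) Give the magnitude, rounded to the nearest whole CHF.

CHF 86,623

T = 30/360 years.
Invest the JPY and cover forward: 750,000,000 × 1.006921966 × 0.006919 = CHF 5,225,169.81.
Convert at spot and invest in CHF: 750,000,000 × 0.006799 × 1.007706484 = CHF 5,138,547.29.
The quoted forward overvalues JPY, so borrow CHF, buy JPY at spot, deposit the JPY at 8.63%, and sell the proceeds forward at 0.006919.
Profit = 5,225,169.81 − 5,138,547.29 = CHF 86,623.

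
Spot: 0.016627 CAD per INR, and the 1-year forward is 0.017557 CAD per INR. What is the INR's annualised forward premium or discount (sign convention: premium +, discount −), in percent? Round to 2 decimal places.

+5.59%

T = 1 year.
(F − S)/S = (0.017557 − 0.016627)/0.016627 = 0.0559331.
×(1/T) gives 5.59% p.a.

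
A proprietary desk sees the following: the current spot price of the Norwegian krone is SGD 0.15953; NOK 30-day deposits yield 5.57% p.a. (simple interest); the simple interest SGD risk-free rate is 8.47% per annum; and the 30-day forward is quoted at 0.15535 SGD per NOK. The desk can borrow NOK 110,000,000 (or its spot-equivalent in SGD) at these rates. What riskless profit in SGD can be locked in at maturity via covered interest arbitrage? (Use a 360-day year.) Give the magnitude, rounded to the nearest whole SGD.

SGD 504,343

T = 30/360 years.
Invest the NOK and cover forward: 110,000,000 × 1.0046416667 × 0.15535 = SGD 17,167,819.12.
Convert at spot and invest in SGD: 110,000,000 × 0.15953 × 1.0070583333 = SGD 17,672,161.75.
The quoted forward undervalues NOK, so borrow NOK, convert to SGD at spot, deposit the SGD at 8.47%, and buy NOK forward at 0.15535 to cover the loan.
The gap between the two covered legs is SGD 504,343.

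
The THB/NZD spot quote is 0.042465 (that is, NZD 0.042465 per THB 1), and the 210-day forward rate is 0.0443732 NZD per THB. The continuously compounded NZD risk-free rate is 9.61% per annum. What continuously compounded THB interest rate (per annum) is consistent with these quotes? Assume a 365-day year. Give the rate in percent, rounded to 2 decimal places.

1.97%

T = 210/365 years.
F/S = 0.0443732/0.042465 = 1.0449358 = (growth of NZD) / (growth of THB).
NZD growth factor: e^(0.0961×210/365) = 1.0568475.
That pins the THB growth at 1.0113995.
r = ln(1.0113995)/(210/365) = 0.019701 → 1.97%.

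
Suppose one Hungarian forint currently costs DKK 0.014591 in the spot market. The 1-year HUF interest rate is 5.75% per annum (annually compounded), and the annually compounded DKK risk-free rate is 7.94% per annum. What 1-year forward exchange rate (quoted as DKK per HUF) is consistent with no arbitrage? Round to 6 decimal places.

T = 1 year.
Growth of 1 DKK over T: (1 + 0.0794)^1 = 1.079400.
HUF accumulates by (1 + 0.0575)^1 = 1.057500.
Forward (DKK per HUF) = 0.014591 × 1.079400 / 1.057500 = 0.01489317.

0.014893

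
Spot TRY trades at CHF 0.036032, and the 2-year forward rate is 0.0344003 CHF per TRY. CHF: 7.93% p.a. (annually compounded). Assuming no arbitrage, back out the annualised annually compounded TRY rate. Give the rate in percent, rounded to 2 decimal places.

10.46%

T = 2 years.
By CIP, F/S equals the CHF-to-TRY growth ratio: 0.0344003/0.036032 = 0.9547153.
The CHF side grows by (1 + 0.0793)^2 = 1.1648885.
That pins the TRY growth at 1.2201423.
Annualise: 1.2201423^(1/2) − 1 = 0.104601 = 10.46%.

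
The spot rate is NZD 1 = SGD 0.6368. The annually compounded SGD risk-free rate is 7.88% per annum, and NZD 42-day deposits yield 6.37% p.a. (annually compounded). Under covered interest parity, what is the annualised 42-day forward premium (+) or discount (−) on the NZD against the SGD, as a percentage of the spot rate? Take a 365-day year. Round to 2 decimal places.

+1.41%

T = 42/365 years.
No-arbitrage forward: 0.6368 × 1.0087661 / 1.0071312 = 0.6378337 SGD/NZD.
(F − S)/S ÷ T = (0.6378337 − 0.6368)/0.6368/(42/365) = 0.014107 → 1.41%.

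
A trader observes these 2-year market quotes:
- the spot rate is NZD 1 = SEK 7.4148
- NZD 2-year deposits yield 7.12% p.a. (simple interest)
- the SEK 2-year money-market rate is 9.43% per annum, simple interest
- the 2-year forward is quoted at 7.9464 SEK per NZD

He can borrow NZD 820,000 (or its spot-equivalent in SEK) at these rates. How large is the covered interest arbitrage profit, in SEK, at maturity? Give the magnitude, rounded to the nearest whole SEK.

SEK 217,084

T = 2 years.
Route A — deposit NZD, sell forward: 820,000 × 1.142400 × 7.9464 = SEK 7,443,933.24.
Route B — convert at spot, deposit SEK: 820,000 × 7.4148 × 1.188600 = SEK 7,226,849.65.
The quoted forward overvalues NZD, so borrow SEK, buy NZD at spot, deposit the NZD at 7.12%, and sell the proceeds forward at 7.9464.
The gap between the two covered legs is SEK 217,084.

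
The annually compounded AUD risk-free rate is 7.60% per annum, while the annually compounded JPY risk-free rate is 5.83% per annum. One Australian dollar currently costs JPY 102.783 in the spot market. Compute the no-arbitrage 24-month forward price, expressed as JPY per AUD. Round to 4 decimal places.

T = 2 years.
JPY growth factor: (1 + 0.0583)^2 = 1.11999889.
AUD accumulates by (1 + 0.0760)^2 = 1.157776.
Forward (JPY per AUD) = 102.783 × 1.11999889 / 1.157776 = 99.429290.

99.4293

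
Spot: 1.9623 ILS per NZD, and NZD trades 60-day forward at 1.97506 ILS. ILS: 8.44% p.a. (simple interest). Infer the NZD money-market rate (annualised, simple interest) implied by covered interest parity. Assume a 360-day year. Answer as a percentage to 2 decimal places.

T = 60/360 years.
CIP gives F = S · g_ILS/g_NZD, so g_ILS/g_NZD = 1.97506/1.9623 = 1.0065026.
The ILS side grows by 1 + 0.0844×60/360 = 1.0140667.
Hence g_NZD = 1.0075152.
(1.0075152 − 1)/T = 0.045091, i.e. 4.51%.

4.51%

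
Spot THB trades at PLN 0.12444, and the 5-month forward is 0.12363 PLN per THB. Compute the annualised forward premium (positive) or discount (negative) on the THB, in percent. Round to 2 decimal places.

T = 5/12 years.
(F − S)/S = (0.12363 − 0.12444)/0.12444 = -0.0065092.
Annualise by dividing by T: -0.0065092 / (5/12) = -0.015622 → -1.56%.

-1.56%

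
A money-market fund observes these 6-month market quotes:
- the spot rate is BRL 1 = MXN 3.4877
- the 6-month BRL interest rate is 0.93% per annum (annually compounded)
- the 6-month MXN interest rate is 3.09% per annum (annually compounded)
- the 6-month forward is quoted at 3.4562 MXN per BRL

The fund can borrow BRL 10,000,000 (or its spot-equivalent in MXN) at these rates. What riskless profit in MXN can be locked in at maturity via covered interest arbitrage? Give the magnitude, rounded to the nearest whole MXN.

MXN 689,409

T = 6/12 years.
Invest the BRL and cover forward: 10,000,000 × 1.0046392387 × 3.4562 = MXN 34,722,341.37.
Convert at spot and invest in MXN: 10,000,000 × 3.4877 × 1.0153324579 = MXN 35,411,750.13.
The quoted forward undervalues BRL, so borrow BRL, convert to MXN at spot, deposit the MXN at 3.09%, and buy BRL forward at 3.4562 to cover the loan.
The gap between the two covered legs is MXN 689,409.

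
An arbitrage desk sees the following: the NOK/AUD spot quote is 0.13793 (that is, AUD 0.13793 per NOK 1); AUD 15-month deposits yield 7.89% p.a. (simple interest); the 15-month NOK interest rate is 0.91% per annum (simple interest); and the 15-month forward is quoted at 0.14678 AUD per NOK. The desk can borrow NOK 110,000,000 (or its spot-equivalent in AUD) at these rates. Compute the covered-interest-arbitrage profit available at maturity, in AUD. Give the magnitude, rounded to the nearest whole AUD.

AUD 339,210

T = 15/12 years.
Keep in NOK, deliver into the forward: 110,000,000·1.011375·0.14678 = AUD 16,329,458.48.
Swap to AUD now, deposit: 110,000,000·0.13793·1.098625 = AUD 16,668,668.09.
The quoted forward undervalues NOK, so borrow NOK, convert to AUD at spot, deposit the AUD at 7.89%, and buy NOK forward at 0.14678 to cover the loan.
The gap between the two covered legs is AUD 339,210.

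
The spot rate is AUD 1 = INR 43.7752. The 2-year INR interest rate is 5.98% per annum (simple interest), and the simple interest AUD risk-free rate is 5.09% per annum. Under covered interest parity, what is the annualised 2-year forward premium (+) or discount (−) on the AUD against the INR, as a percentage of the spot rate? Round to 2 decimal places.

T = 2 years.
CIP forward (INR per AUD) = 43.7752 × 1.119600/1.101800 = 44.4824051.
(F − S)/S ÷ T = (44.4824051 − 43.7752)/43.7752/2 = 0.008078 → 0.81%.

+0.81%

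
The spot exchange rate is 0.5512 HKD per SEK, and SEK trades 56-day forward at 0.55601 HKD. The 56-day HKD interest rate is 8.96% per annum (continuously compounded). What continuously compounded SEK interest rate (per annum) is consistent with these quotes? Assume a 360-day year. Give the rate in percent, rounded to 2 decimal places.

3.37%

T = 56/360 years.
By CIP, F/S equals the HKD-to-SEK growth ratio: 0.55601/0.5512 = 1.0087264.
HKD growth factor: e^(0.0896×56/360) = 1.0140354.
So the SEK growth factor = 1.0052631.
Take logs: ln 1.0052631 / (56/360) = 0.033745, so 3.37%.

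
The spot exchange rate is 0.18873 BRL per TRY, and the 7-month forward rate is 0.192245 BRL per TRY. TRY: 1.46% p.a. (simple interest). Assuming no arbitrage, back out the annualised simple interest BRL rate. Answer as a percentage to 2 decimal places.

4.68%

T = 7/12 years.
F/S = 0.192245/0.18873 = 1.0186245 = (growth of BRL) / (growth of TRY).
The TRY side grows by 1 + 0.0146×7/12 = 1.0085167.
That pins the BRL growth at 1.0272998.
r = (1.0272998 − 1)/(7/12) = 0.046800 → 4.68%.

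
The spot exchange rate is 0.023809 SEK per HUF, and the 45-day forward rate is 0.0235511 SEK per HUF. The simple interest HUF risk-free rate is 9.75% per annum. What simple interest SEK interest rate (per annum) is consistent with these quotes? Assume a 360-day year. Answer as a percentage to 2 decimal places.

0.98%

T = 45/360 years.
By CIP, F/S equals the SEK-to-HUF growth ratio: 0.0235511/0.023809 = 0.9891680.
HUF growth factor: 1 + 0.0975×45/360 = 1.0121875.
Hence g_SEK = 1.0012235.
(1.0012235 − 1)/T = 0.009788, i.e. 0.98%.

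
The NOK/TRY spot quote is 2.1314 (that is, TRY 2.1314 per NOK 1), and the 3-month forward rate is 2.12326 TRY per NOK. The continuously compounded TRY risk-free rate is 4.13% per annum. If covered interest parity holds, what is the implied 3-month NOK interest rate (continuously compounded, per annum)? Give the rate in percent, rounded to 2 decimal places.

T = 3/12 years.
CIP gives F = S · g_TRY/g_NOK, so g_TRY/g_NOK = 2.12326/2.1314 = 0.9961809.
The TRY side grows by e^(0.0413×3/12) = 1.0103785.
So the NOK growth factor = 1.014252.
Take logs: ln 1.014252 / (3/12) = 0.056606, so 5.66%.

5.66%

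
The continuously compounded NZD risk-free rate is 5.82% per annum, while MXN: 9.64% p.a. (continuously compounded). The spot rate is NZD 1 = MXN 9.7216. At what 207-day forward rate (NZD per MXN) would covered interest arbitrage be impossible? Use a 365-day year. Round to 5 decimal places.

T = 207/365 years.
MXN accumulates by e^(0.0964×207/365) = 1.0561927.
NZD accumulates by e^(0.0582×207/365) = 1.0335573.
CIP: F = S · (grow MXN)/(grow NZD) = 9.7216 × 1.0561927/1.0335573 = 9.934508 MXN per NZD.
Invert for NZD per MXN: 1 / 9.934508 = 0.10066.

0.10066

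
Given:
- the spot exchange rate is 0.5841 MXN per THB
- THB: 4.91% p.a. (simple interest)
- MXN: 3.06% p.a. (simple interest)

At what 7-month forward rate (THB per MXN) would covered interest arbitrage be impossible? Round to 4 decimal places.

T = 7/12 years.
MXN growth factor: 1 + 0.0306×7/12 = 1.017850.
Growth of 1 THB over T: 1 + 0.0491×7/12 = 1.0286417.
So F = 0.5841 × 1.017850 / 1.0286417 = 0.5779721 (MXN/THB).
Quoted the other way: 1/0.5779721 = 1.7302 THB per MXN.

1.7302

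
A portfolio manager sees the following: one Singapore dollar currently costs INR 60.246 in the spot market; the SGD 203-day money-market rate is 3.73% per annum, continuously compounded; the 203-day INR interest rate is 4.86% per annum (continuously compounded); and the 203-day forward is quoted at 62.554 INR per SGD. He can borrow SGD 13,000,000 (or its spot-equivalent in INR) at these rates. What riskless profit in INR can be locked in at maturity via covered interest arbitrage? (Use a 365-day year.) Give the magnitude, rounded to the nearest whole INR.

INR 25,591,801

T = 203/365 years.
Invest the SGD and cover forward: 13,000,000 × 1.02096160329 × 62.554 = INR 830,248,017.72.
Convert at spot and invest in INR: 13,000,000 × 60.246 × 1.02739820204 = INR 804,656,217.04.
The quoted forward overvalues SGD, so borrow INR, buy SGD at spot, deposit the SGD at 3.73%, and sell the proceeds forward at 62.554.
Profit = 830,248,017.72 − 804,656,217.04 = INR 25,591,801.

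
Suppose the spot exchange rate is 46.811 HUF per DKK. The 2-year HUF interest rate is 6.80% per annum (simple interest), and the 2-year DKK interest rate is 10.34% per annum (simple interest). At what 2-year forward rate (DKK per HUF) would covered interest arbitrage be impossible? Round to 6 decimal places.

0.022694

T = 2 years.
Growth of 1 HUF over T: 1 + 0.0680×2 = 1.136000.
Growth of 1 DKK over T: 1 + 0.1034×2 = 1.206800.
CIP: F = S · (grow HUF)/(grow DKK) = 46.811 × 1.136000/1.206800 = 44.06471 HUF per DKK.
Quoted the other way: 1/44.06471 = 0.022694 DKK per HUF.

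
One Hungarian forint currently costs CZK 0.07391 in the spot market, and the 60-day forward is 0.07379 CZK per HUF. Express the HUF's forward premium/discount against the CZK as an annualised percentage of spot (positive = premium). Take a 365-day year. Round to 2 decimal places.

-0.99%

T = 60/365 years.
HUF trades forward at -0.16236% vs spot over the period.
×(1/T) gives -0.99% p.a.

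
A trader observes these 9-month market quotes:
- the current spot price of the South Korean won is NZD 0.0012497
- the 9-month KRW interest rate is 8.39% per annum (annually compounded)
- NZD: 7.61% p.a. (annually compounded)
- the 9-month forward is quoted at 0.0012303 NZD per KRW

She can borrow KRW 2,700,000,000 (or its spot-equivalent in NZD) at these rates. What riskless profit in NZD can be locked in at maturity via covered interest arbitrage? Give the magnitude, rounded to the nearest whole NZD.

T = 9/12 years.
Route A — deposit KRW, sell forward: 2,700,000,000 × 1.062287111 × 0.0012303 = NZD 3,528,715.95.
Route B — convert at spot, deposit NZD: 2,700,000,000 × 0.0012497 × 1.056548587 = NZD 3,564,995.68.
The quoted forward undervalues KRW, so borrow KRW, convert to NZD at spot, deposit the NZD at 7.61%, and buy KRW forward at 0.0012303 to cover the loan.
Arbitrage profit = |3,528,715.95 − 3,564,995.68| = NZD 36,280.

NZD 36,280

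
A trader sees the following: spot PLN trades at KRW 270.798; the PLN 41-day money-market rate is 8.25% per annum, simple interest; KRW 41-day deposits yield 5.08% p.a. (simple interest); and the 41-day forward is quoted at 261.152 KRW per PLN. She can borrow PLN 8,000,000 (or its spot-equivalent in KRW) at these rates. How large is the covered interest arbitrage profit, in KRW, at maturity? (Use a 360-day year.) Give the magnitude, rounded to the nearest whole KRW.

KRW 70,071,810

T = 41/360 years.
Route A — deposit PLN, sell forward: 8,000,000 × 1.009395833333 × 261.152 = KRW 2,108,845,925.33.
Route B — convert at spot, deposit KRW: 8,000,000 × 270.798 × 1.005785555556 = KRW 2,178,917,734.99.
The quoted forward undervalues PLN, so borrow PLN, convert to KRW at spot, deposit the KRW at 5.08%, and buy PLN forward at 261.152 to cover the loan.
Profit = 2,178,917,734.99 − 2,108,845,925.33 = KRW 70,071,810.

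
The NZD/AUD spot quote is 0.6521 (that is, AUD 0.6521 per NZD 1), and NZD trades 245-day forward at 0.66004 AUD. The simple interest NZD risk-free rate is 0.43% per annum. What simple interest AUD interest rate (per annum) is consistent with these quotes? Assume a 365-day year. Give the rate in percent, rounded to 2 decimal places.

2.25%

T = 245/365 years.
F/S = 0.66004/0.6521 = 1.0121760 = (growth of AUD) / (growth of NZD).
NZD growth factor: 1 + 0.0043×245/365 = 1.0028863.
Hence g_AUD = 1.0150974.
r = (1.0150974 − 1)/(245/365) = 0.022492 → 2.25%.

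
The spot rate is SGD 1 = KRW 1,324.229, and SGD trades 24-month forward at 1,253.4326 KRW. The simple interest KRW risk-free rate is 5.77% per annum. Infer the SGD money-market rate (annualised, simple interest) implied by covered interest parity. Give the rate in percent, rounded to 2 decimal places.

8.92%

T = 2 years.
By CIP, F/S equals the KRW-to-SGD growth ratio: 1253.4326/1324.229 = 0.9465376.
KRW growth factor: 1 + 0.0577×2 = 1.115400.
Hence g_SGD = 1.1784001.
r = (1.1784001 − 1)/2 = 0.089200 → 8.92%.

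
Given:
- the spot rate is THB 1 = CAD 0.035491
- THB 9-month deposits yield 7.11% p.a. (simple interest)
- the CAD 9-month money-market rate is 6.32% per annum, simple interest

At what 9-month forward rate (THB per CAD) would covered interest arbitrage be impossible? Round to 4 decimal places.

T = 9/12 years.
Growth of 1 CAD over T: 1 + 0.0632×9/12 = 1.047400.
THB accumulates by 1 + 0.0711×9/12 = 1.053325.
Forward (CAD per THB) = 0.035491 × 1.047400 / 1.053325 = 0.035291362.
Quoted the other way: 1/0.035291362 = 28.3355 THB per CAD.

28.3355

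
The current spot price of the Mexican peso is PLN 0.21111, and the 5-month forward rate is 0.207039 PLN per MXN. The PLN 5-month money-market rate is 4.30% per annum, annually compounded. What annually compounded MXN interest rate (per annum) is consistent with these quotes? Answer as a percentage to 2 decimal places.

9.29%

T = 5/12 years.
By CIP, F/S equals the PLN-to-MXN growth ratio: 0.207039/0.21111 = 0.9807162.
The PLN side grows by (1 + 0.0430)^(5/12) = 1.0176969.
That pins the MXN growth at 1.0377079.
r = 1.0377079^(12/5) − 1 = 0.092900 → 9.29%.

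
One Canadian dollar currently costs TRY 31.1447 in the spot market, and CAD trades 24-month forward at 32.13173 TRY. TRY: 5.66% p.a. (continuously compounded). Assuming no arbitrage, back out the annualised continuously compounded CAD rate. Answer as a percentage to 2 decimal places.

4.10%

T = 2 years.
By CIP, F/S equals the TRY-to-CAD growth ratio: 32.13173/31.1447 = 1.0316917.
The TRY side grows by e^(0.0566×2) = 1.1198559.
That pins the CAD growth at 1.085456.
Take logs: ln 1.085456 / 2 = 0.041000, so 4.10%.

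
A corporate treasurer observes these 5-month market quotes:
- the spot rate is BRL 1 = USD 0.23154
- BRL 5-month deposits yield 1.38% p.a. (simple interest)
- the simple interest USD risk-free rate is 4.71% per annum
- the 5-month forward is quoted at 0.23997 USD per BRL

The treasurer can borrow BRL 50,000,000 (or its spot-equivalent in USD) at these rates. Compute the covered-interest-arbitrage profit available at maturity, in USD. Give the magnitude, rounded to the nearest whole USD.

T = 5/12 years.
Keep in BRL, deliver into the forward: 50,000,000·1.005750·0.23997 = USD 12,067,491.38.
Swap to USD now, deposit: 50,000,000·0.23154·1.019625 = USD 11,804,198.63.
The quoted forward overvalues BRL, so borrow USD, buy BRL at spot, deposit the BRL at 1.38%, and sell the proceeds forward at 0.23997.
Arbitrage profit = |12,067,491.38 − 11,804,198.63| = USD 263,293.

USD 263,293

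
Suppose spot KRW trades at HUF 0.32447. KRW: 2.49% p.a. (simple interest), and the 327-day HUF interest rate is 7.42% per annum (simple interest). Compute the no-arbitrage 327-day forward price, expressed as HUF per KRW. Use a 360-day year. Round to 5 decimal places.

0.33868

T = 327/360 years.
Growth of 1 HUF over T: 1 + 0.0742×327/360 = 1.0673983.
KRW growth factor: 1 + 0.0249×327/360 = 1.0226175.
CIP: F = S · (grow HUF)/(grow KRW) = 0.32447 × 1.0673983/1.0226175 = 0.3386787 HUF per KRW.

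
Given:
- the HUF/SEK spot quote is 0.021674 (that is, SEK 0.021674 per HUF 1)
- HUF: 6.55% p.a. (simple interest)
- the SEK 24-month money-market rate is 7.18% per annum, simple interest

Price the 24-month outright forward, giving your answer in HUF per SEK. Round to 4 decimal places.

45.6299

T = 2 years.
SEK growth factor: 1 + 0.0718×2 = 1.143600.
HUF accumulates by 1 + 0.0655×2 = 1.131000.
So F = 0.021674 × 1.143600 / 1.131000 = 0.021915461 (SEK/HUF).
Invert for HUF per SEK: 1 / 0.021915461 = 45.6299.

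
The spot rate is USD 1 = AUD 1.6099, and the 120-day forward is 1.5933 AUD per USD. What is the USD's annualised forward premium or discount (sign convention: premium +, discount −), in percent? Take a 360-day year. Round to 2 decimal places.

-3.09%

T = 120/360 years.
(F − S)/S = (1.5933 − 1.6099)/1.6099 = -0.0103112.
×(1/T) gives -3.09% p.a.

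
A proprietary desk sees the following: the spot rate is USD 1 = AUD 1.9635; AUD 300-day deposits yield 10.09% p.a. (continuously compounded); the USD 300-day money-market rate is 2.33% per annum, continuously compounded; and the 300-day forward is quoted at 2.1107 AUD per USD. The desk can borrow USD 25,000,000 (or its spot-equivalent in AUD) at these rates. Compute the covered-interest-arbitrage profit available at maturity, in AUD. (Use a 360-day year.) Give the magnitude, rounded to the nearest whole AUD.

T = 300/360 years.
Invest the USD and cover forward: 25,000,000 × 1.0196063961 × 2.1107 = AUD 53,802,080.51.
Convert at spot and invest in AUD: 25,000,000 × 1.9635 × 1.0877195333 = AUD 53,393,432.59.
The quoted forward overvalues USD, so borrow AUD, buy USD at spot, deposit the USD at 2.33%, and sell the proceeds forward at 2.1107.
The gap between the two covered legs is AUD 408,648.

AUD 408,648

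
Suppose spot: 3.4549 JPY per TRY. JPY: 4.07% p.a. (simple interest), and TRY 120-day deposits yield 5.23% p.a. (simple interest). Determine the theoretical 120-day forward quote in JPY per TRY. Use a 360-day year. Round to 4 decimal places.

3.4418

T = 120/360 years.
JPY accumulates by 1 + 0.0407×120/360 = 1.0135667.
TRY accumulates by 1 + 0.0523×120/360 = 1.0174333.
CIP: F = S · (grow JPY)/(grow TRY) = 3.4549 × 1.0135667/1.0174333 = 3.441770 JPY per TRY.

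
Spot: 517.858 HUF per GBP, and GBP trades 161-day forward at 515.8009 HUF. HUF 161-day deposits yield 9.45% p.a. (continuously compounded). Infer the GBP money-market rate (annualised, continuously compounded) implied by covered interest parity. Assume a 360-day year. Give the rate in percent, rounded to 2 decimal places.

T = 161/360 years.
By CIP, F/S equals the HUF-to-GBP growth ratio: 515.8009/517.858 = 0.9960277.
HUF growth factor: e^(0.0945×161/360) = 1.0431683.
Hence g_GBP = 1.0473286.
Take logs: ln 1.0473286 / (161/360) = 0.103400, so 10.34%.

10.34%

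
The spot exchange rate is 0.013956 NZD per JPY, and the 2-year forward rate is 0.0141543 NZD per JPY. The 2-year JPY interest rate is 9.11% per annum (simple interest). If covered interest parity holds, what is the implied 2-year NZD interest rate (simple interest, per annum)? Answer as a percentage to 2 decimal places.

T = 2 years.
F/S = 0.0141543/0.013956 = 1.0142089 = (growth of NZD) / (growth of JPY).
JPY growth factor: 1 + 0.0911×2 = 1.182200.
Hence g_NZD = 1.1989978.
r = (1.1989978 − 1)/2 = 0.099499 → 9.95%.

9.95%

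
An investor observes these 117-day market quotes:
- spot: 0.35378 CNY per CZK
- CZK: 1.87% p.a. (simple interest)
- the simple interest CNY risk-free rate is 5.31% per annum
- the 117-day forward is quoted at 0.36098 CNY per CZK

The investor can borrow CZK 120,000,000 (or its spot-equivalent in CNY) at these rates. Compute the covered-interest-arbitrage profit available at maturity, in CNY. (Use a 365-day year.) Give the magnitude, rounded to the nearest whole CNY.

T = 117/365 years.
Route A — deposit CZK, sell forward: 120,000,000 × 1.0059942466 × 0.36098 = CNY 43,577,256.38.
Route B — convert at spot, deposit CNY: 120,000,000 × 0.35378 × 1.0170210959 = CNY 43,176,206.80.
The quoted forward overvalues CZK, so borrow CNY, buy CZK at spot, deposit the CZK at 1.87%, and sell the proceeds forward at 0.36098.
Arbitrage profit = |43,577,256.38 − 43,176,206.80| = CNY 401,050.

CNY 401,050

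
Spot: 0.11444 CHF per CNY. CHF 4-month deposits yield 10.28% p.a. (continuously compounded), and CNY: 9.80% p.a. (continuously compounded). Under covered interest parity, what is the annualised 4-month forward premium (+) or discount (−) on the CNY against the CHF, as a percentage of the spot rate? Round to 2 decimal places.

T = 4/12 years.
No-arbitrage forward: 0.11444 × 1.0348605 / 1.0332061 = 0.11462324 CHF/CNY.
Annualised premium = (F − S)/S × (1/T) = (0.11462324 − 0.11444)/0.11444 ÷ (4/12) = 0.48%.

+0.48%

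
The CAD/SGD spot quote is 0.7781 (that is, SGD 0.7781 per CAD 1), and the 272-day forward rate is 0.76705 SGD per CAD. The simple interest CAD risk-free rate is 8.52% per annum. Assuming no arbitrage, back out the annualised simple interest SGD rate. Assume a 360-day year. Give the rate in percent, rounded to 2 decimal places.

T = 272/360 years.
F/S = 0.76705/0.7781 = 0.9857987 = (growth of SGD) / (growth of CAD).
The CAD side grows by 1 + 0.0852×272/360 = 1.0643733.
That pins the SGD growth at 1.0492578.
(1.0492578 − 1)/T = 0.065194, i.e. 6.52%.

6.52%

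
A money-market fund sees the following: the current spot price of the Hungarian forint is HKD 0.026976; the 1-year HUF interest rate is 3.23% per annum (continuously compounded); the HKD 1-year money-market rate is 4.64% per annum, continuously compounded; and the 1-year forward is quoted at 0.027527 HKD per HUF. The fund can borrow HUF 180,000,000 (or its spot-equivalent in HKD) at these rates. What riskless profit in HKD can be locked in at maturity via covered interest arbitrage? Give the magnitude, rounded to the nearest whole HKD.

T = 1 year.
Invest the HUF and cover forward: 180,000,000 × 1.032827307 × 0.027527 = HKD 5,117,514.71.
Convert at spot and invest in HKD: 180,000,000 × 0.026976 × 1.047493324 = HKD 5,086,292.38.
The quoted forward overvalues HUF, so borrow HKD, buy HUF at spot, deposit the HUF at 3.23%, and sell the proceeds forward at 0.027527.
Profit = 5,117,514.71 − 5,086,292.38 = HKD 31,222.

HKD 31,222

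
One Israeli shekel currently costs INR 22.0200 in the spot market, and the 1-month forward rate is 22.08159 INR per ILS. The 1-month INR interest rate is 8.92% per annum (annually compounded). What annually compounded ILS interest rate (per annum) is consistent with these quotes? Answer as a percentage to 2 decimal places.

T = 1/12 years.
By CIP, F/S equals the INR-to-ILS growth ratio: 22.08159/22.02 = 1.0027970.
INR growth factor: (1 + 0.0892)^(1/12) = 1.0071457.
So the ILS growth factor = 1.0043366.
Annualise: 1.0043366^(12/1) − 1 = 0.053299 = 5.33%.

5.33%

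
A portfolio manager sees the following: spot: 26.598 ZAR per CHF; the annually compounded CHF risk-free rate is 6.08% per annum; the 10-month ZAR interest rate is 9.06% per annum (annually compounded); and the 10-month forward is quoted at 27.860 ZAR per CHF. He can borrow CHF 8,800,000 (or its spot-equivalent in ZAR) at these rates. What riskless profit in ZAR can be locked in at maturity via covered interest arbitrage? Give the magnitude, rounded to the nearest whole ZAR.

T = 10/12 years.
Keep in CHF, deliver into the forward: 8,800,000·1.05041583284·27.860 = ZAR 257,528,348.91.
Swap to ZAR now, deposit: 8,800,000·26.598·1.07494912648 = ZAR 251,605,172.42.
The quoted forward overvalues CHF, so borrow ZAR, buy CHF at spot, deposit the CHF at 6.08%, and sell the proceeds forward at 27.860.
Profit = 257,528,348.91 − 251,605,172.42 = ZAR 5,923,176.

ZAR 5,923,176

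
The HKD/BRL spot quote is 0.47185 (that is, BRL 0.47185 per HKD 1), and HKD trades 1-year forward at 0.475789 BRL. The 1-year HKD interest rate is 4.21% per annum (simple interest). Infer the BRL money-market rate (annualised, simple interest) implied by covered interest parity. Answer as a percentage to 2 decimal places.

T = 1 year.
By CIP, F/S equals the BRL-to-HKD growth ratio: 0.475789/0.47185 = 1.0083480.
HKD growth factor: 1 + 0.0421×1 = 1.042100.
Hence g_BRL = 1.0507995.
(1.0507995 − 1)/T = 0.050800, i.e. 5.08%.

5.08%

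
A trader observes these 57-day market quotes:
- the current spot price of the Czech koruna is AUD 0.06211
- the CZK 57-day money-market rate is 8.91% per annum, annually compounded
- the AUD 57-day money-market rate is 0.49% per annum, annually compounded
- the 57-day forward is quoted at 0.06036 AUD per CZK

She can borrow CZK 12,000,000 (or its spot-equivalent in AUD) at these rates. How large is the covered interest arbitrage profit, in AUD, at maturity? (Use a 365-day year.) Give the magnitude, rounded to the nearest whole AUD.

T = 57/365 years.
Keep in CZK, deliver into the forward: 12,000,000·1.01341812·0.06036 = AUD 734,039.01.
Swap to AUD now, deposit: 12,000,000·0.06211·1.00076363 = AUD 745,889.15.
The quoted forward undervalues CZK, so borrow CZK, convert to AUD at spot, deposit the AUD at 0.49%, and buy CZK forward at 0.06036 to cover the loan.
Arbitrage profit = |734,039.01 − 745,889.15| = AUD 11,850.

AUD 11,850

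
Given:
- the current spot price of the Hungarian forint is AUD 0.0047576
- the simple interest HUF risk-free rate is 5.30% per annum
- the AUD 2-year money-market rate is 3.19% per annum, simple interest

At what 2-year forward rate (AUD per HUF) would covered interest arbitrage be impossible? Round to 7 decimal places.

T = 2 years.
Growth of 1 AUD over T: 1 + 0.0319×2 = 1.063800.
HUF accumulates by 1 + 0.0530×2 = 1.106000.
CIP: F = S · (grow AUD)/(grow HUF) = 0.0047576 × 1.063800/1.106000 = 0.004576071 AUD per HUF.

0.0045761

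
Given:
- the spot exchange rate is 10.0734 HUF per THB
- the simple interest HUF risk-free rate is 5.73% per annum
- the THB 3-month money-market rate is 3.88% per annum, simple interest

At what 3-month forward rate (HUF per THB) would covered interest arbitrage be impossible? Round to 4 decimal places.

10.1195

T = 3/12 years.
Growth of 1 HUF over T: 1 + 0.0573×3/12 = 1.014325.
Growth of 1 THB over T: 1 + 0.0388×3/12 = 1.009700.
Forward (HUF per THB) = 10.0734 × 1.014325 / 1.009700 = 10.119542.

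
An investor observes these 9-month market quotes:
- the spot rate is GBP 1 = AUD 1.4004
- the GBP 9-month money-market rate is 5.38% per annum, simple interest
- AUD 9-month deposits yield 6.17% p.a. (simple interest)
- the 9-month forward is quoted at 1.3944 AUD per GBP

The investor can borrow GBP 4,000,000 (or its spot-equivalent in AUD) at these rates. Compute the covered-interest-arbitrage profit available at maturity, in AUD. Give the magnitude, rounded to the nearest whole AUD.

T = 9/12 years.
Keep in GBP, deliver into the forward: 4,000,000·1.040350·1.3944 = AUD 5,802,656.16.
Swap to AUD now, deposit: 4,000,000·1.4004·1.046275 = AUD 5,860,814.04.
The quoted forward undervalues GBP, so borrow GBP, convert to AUD at spot, deposit the AUD at 6.17%, and buy GBP forward at 1.3944 to cover the loan.
The gap between the two covered legs is AUD 58,158.

AUD 58,158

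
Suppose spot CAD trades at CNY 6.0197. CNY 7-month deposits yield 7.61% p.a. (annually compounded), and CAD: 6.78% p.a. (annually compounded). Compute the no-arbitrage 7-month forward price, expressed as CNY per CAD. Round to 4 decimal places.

6.0470

T = 7/12 years.
CNY accumulates by (1 + 0.0761)^(7/12) = 1.0437121.
Growth of 1 CAD over T: (1 + 0.0678)^(7/12) = 1.0390085.
Forward (CNY per CAD) = 6.0197 × 1.0437121 / 1.0390085 = 6.046951.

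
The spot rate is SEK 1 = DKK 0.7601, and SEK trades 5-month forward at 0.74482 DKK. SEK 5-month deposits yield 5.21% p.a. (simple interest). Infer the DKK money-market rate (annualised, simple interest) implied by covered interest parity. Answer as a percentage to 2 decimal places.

0.28%

T = 5/12 years.
F/S = 0.74482/0.7601 = 0.9798974 = (growth of DKK) / (growth of SEK).
The SEK side grows by 1 + 0.0521×5/12 = 1.0217083.
That pins the DKK growth at 1.0011693.
r = (1.0011693 − 1)/(5/12) = 0.002806 → 0.28%.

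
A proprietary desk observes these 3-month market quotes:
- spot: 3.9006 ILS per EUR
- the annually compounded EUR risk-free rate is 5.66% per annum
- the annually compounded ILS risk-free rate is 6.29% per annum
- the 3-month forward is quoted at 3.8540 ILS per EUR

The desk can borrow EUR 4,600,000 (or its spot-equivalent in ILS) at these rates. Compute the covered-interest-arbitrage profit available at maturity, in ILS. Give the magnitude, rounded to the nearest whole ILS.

ILS 244,387

T = 3/12 years.
Invest the EUR and cover forward: 4,600,000 × 1.0138592121 × 3.8540 = ILS 17,974,101.66.
Convert at spot and invest in ILS: 4,600,000 × 3.9006 × 1.0153671339 = ILS 18,218,488.80.
The quoted forward undervalues EUR, so borrow EUR, convert to ILS at spot, deposit the ILS at 6.29%, and buy EUR forward at 3.8540 to cover the loan.
The gap between the two covered legs is ILS 244,387.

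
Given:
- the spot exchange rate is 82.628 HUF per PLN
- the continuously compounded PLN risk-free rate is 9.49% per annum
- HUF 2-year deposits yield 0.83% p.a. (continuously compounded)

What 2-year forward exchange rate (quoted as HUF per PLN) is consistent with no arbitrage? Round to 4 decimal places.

T = 2 years.
HUF accumulates by e^(0.0083×2) = 1.01673855.
PLN growth factor: e^(0.0949×2) = 1.20900777.
CIP: F = S · (grow HUF)/(grow PLN) = 82.628 × 1.01673855/1.20900777 = 69.487620 HUF per PLN.

69.4876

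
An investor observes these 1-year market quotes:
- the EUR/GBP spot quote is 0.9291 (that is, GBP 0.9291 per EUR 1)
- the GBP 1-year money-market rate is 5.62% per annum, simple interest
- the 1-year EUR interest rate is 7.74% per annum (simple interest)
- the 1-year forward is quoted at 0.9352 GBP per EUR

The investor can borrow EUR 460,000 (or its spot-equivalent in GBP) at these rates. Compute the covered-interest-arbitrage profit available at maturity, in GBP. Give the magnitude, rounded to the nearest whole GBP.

GBP 12,084

T = 1 year.
Keep in EUR, deliver into the forward: 460,000·1.077400·0.9352 = GBP 463,488.86.
Swap to GBP now, deposit: 460,000·0.9291·1.056200 = GBP 451,405.09.
The quoted forward overvalues EUR, so borrow GBP, buy EUR at spot, deposit the EUR at 7.74%, and sell the proceeds forward at 0.9352.
The gap between the two covered legs is GBP 12,084.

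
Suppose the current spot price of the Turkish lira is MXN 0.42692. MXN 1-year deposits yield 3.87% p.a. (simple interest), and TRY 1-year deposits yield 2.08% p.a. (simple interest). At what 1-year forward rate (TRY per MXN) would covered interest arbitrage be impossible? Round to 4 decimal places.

T = 1 year.
MXN growth factor: 1 + 0.0387×1 = 1.038700.
TRY accumulates by 1 + 0.0208×1 = 1.020800.
CIP: F = S · (grow MXN)/(grow TRY) = 0.42692 × 1.038700/1.020800 = 0.4344062 MXN per TRY.
Quoted the other way: 1/0.4344062 = 2.3020 TRY per MXN.

2.3020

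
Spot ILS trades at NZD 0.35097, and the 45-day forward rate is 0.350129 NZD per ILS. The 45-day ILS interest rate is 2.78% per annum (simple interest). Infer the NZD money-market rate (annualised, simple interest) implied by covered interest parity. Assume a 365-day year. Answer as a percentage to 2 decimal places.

0.83%

T = 45/365 years.
By CIP, F/S equals the NZD-to-ILS growth ratio: 0.350129/0.35097 = 0.9976038.
The ILS side grows by 1 + 0.0278×45/365 = 1.0034274.
Hence g_NZD = 1.001023.
(1.001023 − 1)/T = 0.008298, i.e. 0.83%.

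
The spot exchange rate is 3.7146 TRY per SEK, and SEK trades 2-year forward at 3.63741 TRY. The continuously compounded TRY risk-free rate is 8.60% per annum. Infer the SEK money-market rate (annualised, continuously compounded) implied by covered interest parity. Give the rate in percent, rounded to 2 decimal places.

T = 2 years.
CIP gives F = S · g_TRY/g_SEK, so g_TRY/g_SEK = 3.63741/3.7146 = 0.9792198.
TRY growth factor: e^(0.0860×2) = 1.1876778.
Hence g_SEK = 1.2128817.
r = ln(1.2128817)/2 = 0.096500 → 9.65%.

9.65%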